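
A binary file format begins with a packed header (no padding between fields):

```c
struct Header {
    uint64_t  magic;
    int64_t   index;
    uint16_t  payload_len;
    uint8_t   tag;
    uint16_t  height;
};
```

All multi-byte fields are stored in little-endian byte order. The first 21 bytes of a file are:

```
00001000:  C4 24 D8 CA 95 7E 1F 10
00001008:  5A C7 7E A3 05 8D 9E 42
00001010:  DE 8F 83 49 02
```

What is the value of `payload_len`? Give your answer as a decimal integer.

`payload_len` follows `magic` (8 B), `index` (8 B), so it starts at offset 8 + 8 = 16 and occupies 2 bytes.
Bytes at offsets 16..17: DE 8F.
Little-endian stores the least-significant byte at the lowest address.
Reassemble most-significant byte first: 8F DE → 0x8FDE.
0x8FDE = 36830.

36830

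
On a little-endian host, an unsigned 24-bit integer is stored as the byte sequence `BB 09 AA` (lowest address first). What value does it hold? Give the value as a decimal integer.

In little-endian order the low byte comes first in memory.
Reassemble most-significant byte first: AA 09 BB → 0xAA09BB.
0xAA09BB = 11143611.

11143611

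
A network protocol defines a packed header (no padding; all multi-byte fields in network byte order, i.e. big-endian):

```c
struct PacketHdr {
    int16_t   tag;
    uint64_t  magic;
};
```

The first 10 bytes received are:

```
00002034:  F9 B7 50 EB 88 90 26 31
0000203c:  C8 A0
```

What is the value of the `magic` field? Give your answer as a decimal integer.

5830904295258704032

`magic` follows `tag` (2 bytes), so it starts at byte offset 2 and occupies 8 bytes.
Bytes at offsets 2..9: 50 EB 88 90 26 31 C8 A0.
Big-endian stores the most-significant byte at the lowest address.
The bytes are already most-significant first: 0x50EB88902631C8A0.
0x50EB88902631C8A0 = 5830904295258704032.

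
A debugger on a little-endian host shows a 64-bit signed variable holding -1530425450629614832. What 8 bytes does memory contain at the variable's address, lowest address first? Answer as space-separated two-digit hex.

Two's complement of -1530425450629614832 in 64 bits: 1530425450629614832 = 0x153D29D6BBFECCF0; invert → 0xEAC2D6294401330F; add 1 → 0xEAC2D62944013310.
Split into bytes (most-significant first): EA C2 D6 29 44 01 33 10.
Little-endian: lowest address holds the least-significant byte.
So at ascending addresses the bytes are 10 33 01 44 29 D6 C2 EA.

10 33 01 44 29 D6 C2 EA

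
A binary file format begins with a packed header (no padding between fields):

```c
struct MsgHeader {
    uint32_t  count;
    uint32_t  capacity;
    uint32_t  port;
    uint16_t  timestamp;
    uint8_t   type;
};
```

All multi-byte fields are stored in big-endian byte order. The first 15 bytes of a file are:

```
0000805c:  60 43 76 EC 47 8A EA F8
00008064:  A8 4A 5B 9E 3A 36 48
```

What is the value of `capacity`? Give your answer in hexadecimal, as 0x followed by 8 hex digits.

`capacity` follows `count` (4 bytes), so it starts at byte offset 4 and occupies 4 bytes.
Bytes at offsets 4..7: 47 8A EA F8.
Big-endian stores the most-significant byte at the lowest address.
The bytes are already most-significant first: 0x478AEAF8.

0x478AEAF8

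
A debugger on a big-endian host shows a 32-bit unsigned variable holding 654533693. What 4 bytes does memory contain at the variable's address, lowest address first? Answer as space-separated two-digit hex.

654533693 in hexadecimal, padded to 32 bits, is 0x2703643D.
Split into bytes (most-significant first): 27 03 64 3D.
In big-endian order the high byte comes first in memory.
So the memory order matches the most-significant-first order: 27 03 64 3D.

27 03 64 3D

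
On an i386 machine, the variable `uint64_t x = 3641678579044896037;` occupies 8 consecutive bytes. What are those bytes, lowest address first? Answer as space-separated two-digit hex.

3641678579044896037 in hexadecimal, padded to 64 bits, is 0x3289D75F8A1ECD25.
Split into bytes (most-significant first): 32 89 D7 5F 8A 1E CD 25.
In little-endian order the low byte comes first in memory.
So at ascending addresses the bytes are 25 CD 1E 8A 5F D7 89 32.

25 CD 1E 8A 5F D7 89 32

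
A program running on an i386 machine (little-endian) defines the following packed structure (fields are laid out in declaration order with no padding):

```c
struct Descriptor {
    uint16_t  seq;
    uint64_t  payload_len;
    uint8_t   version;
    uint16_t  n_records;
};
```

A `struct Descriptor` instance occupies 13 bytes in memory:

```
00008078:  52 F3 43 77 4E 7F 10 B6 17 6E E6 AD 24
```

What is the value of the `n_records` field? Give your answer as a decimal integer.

9389

`n_records` follows `seq` (2 B), `payload_len` (8 B), `version` (1 B), so it starts at offset 2 + 8 + 1 = 11 and occupies 2 bytes.
Bytes at offsets 11..12: AD 24.
In little-endian order the low byte comes first in memory.
Reassemble most-significant byte first: 24 AD → 0x24AD.
0x24AD = 9389.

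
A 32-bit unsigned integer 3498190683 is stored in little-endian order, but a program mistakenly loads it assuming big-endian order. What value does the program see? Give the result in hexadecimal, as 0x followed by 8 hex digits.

0x5B2782D0

3498190683 in 32-bit hexadecimal is 0xD082275B.
Stored little-endian, the bytes at ascending addresses are 5B 27 82 D0.
Read back as big-endian, the last byte is least significant, giving 0x5B2782D0.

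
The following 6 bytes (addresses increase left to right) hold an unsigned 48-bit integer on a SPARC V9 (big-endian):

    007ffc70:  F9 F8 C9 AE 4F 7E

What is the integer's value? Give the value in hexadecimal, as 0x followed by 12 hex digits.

0xF9F8C9AE4F7E

In big-endian order the high byte comes first in memory.
The bytes are already most-significant first: 0xF9F8C9AE4F7E.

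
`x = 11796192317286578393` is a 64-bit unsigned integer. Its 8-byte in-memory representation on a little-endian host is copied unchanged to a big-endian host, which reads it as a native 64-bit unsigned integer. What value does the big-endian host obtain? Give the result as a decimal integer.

15706320083229783203

11796192317286578393 in 64-bit hexadecimal is 0xA3B47E69E60EF8D9.
Stored little-endian, the bytes at ascending addresses are D9 F8 0E E6 69 7E B4 A3.
Read back as big-endian, the last byte is least significant, giving 0xD9F80EE6697EB4A3.
0xD9F80EE6697EB4A3 = 15706320083229783203.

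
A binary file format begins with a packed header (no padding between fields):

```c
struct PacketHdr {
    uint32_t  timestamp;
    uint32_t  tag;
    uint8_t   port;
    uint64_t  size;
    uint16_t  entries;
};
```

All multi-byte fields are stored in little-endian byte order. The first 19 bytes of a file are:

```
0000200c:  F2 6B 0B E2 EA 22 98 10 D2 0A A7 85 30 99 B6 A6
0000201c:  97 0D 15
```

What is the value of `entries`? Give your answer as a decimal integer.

5389

`entries` follows `timestamp` (4 B), `tag` (4 B), `port` (1 B), `size` (8 B), so it starts at offset 4 + 4 + 1 + 8 = 17 and occupies 2 bytes.
Bytes at offsets 17..18: 0D 15.
Little-endian: lowest address holds the least-significant byte.
Reassemble most-significant byte first: 15 0D → 0x150D.
0x150D = 5389.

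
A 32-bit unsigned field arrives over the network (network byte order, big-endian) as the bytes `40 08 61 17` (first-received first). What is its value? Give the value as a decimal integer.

Big-endian: lowest address holds the most-significant byte.
The bytes are already most-significant first: 0x40086117.
0x40086117 = 1074290967.

1074290967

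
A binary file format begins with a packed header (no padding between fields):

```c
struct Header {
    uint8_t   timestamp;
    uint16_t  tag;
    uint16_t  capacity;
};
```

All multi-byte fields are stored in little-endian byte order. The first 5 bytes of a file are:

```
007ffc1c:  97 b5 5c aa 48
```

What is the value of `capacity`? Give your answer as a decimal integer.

18602

`capacity` follows `timestamp` (1 B), `tag` (2 B), so it starts at offset 1 + 2 = 3 and occupies 2 bytes.
Bytes at offsets 3..4: AA 48.
In little-endian order the low byte comes first in memory.
Reassemble most-significant byte first: 48 AA → 0x48AA.
0x48AA = 18602.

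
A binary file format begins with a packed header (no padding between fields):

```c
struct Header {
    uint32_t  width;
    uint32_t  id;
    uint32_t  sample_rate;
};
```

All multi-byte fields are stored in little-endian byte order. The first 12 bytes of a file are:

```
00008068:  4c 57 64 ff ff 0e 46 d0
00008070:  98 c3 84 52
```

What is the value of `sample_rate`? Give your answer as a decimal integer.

`sample_rate` follows `width` (4 B), `id` (4 B), so it starts at offset 4 + 4 = 8 and occupies 4 bytes.
Bytes at offsets 8..11: 98 C3 84 52.
Little-endian: lowest address holds the least-significant byte.
Reassemble most-significant byte first: 52 84 C3 98 → 0x5284C398.
0x5284C398 = 1384432536.

1384432536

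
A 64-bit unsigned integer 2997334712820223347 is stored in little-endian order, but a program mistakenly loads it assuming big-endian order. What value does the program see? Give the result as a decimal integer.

8344493282980304937

2997334712820223347 in 64-bit hexadecimal is 0x2998AC0A6E98CD73.
Stored little-endian, the bytes at ascending addresses are 73 CD 98 6E 0A AC 98 29.
Read back as big-endian, the last byte is least significant, giving 0x73CD986E0AAC9829.
0x73CD986E0AAC9829 = 8344493282980304937.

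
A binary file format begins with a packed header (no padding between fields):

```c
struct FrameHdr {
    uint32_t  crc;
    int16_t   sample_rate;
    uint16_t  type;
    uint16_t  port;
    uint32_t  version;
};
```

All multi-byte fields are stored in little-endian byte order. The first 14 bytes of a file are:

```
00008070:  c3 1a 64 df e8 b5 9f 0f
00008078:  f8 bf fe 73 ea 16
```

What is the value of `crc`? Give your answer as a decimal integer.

3747879619

`crc` is the first field, at byte offset 0, occupying 4 bytes.
Bytes at offsets 0..3: C3 1A 64 DF.
Little-endian stores the least-significant byte at the lowest address.
Reassemble most-significant byte first: DF 64 1A C3 → 0xDF641AC3.
0xDF641AC3 = 3747879619.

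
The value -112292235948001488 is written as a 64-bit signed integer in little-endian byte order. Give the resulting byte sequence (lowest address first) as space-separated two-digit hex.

30 F7 48 6D CE 0E 71 FE

Two's complement of -112292235948001488 in 64 bits: 112292235948001488 = 0x018EF13192B708D0; invert → 0xFE710ECE6D48F72F; add 1 → 0xFE710ECE6D48F730.
Split into bytes (most-significant first): FE 71 0E CE 6D 48 F7 30.
Little-endian: lowest address holds the least-significant byte.
So at ascending addresses the bytes are 30 F7 48 6D CE 0E 71 FE.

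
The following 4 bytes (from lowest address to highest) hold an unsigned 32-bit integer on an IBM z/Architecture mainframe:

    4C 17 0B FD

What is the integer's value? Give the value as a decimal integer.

Big-endian: lowest address holds the most-significant byte.
The bytes are already most-significant first: 0x4C170BFD.
0x4C170BFD = 1276578813.

1276578813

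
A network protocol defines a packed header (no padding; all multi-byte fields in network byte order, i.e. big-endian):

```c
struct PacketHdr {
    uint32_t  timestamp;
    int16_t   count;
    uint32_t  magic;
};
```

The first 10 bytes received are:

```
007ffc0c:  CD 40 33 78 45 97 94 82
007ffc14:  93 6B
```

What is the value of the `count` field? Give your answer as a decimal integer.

17815

`count` follows `timestamp` (4 bytes), so it starts at byte offset 4 and occupies 2 bytes.
Bytes at offsets 4..5: 45 97.
Big-endian: lowest address holds the most-significant byte.
The bytes are already most-significant first: 0x4597.
0x4597 = 17815.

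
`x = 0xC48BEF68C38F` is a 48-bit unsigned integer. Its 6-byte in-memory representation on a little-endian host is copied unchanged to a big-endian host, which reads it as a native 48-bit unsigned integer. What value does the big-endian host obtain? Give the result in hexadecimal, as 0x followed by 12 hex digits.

0x8FC368EF8BC4

Stored little-endian, the bytes at ascending addresses are 8F C3 68 EF 8B C4.
Read back as big-endian, the last byte is least significant, giving 0x8FC368EF8BC4.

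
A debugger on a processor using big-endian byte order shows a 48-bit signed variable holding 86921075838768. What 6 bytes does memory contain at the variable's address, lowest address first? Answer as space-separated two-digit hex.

86921075838768 in hexadecimal, padded to 48 bits, is 0x4F0DE3D94F30.
Split into bytes (most-significant first): 4F 0D E3 D9 4F 30.
Big-endian: lowest address holds the most-significant byte.
So the memory order matches the most-significant-first order: 4F 0D E3 D9 4F 30.

4F 0D E3 D9 4F 30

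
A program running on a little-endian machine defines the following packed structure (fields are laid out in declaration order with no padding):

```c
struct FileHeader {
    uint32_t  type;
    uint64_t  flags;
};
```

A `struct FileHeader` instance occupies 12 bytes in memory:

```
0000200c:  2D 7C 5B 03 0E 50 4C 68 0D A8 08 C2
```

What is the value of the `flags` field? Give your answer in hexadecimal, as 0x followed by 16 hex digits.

0xC208A80D684C500E

`flags` follows `type` (4 bytes), so it starts at byte offset 4 and occupies 8 bytes.
Bytes at offsets 4..11: 0E 50 4C 68 0D A8 08 C2.
In little-endian order the low byte comes first in memory.
Reassemble most-significant byte first: C2 08 A8 0D 68 4C 50 0E → 0xC208A80D684C500E.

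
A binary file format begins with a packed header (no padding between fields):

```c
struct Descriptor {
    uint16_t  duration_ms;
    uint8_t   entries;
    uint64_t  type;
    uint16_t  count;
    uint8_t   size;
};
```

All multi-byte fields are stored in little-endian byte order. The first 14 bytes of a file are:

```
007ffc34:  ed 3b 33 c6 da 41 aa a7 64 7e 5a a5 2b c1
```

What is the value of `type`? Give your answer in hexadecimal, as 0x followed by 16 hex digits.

`type` follows `duration_ms` (2 B), `entries` (1 B), so it starts at offset 2 + 1 = 3 and occupies 8 bytes.
Bytes at offsets 3..10: C6 DA 41 AA A7 64 7E 5A.
Little-endian stores the least-significant byte at the lowest address.
Reassemble most-significant byte first: 5A 7E 64 A7 AA 41 DA C6 → 0x5A7E64A7AA41DAC6.

0x5A7E64A7AA41DAC6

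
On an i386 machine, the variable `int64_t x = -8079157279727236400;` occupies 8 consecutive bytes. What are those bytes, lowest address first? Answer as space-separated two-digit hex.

Two's complement of -8079157279727236400 in 64 bits: 8079157279727236400 = 0x701EEEBD9EA73530; invert → 0x8FE111426158CACF; add 1 → 0x8FE111426158CAD0.
Split into bytes (most-significant first): 8F E1 11 42 61 58 CA D0.
Little-endian: lowest address holds the least-significant byte.
So at ascending addresses the bytes are D0 CA 58 61 42 11 E1 8F.

D0 CA 58 61 42 11 E1 8F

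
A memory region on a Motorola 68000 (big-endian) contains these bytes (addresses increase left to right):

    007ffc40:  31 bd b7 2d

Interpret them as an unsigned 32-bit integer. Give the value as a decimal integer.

Big-endian stores the most-significant byte at the lowest address.
The bytes are already most-significant first: 0x31BDB72D.
0x31BDB72D = 834516781.

834516781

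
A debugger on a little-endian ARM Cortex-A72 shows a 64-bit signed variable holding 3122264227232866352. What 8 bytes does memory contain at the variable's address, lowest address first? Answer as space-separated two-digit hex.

30 E0 1F AF C5 82 54 2B

3122264227232866352 in hexadecimal, padded to 64 bits, is 0x2B5482C5AF1FE030.
Split into bytes (most-significant first): 2B 54 82 C5 AF 1F E0 30.
In little-endian order the low byte comes first in memory.
So at ascending addresses the bytes are 30 E0 1F AF C5 82 54 2B.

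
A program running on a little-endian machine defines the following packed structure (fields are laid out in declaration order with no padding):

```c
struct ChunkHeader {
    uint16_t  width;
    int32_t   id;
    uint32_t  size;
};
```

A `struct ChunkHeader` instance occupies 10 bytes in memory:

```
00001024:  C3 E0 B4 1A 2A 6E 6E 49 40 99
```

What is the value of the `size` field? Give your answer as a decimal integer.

2571127150

`size` follows `width` (2 B), `id` (4 B), so it starts at offset 2 + 4 = 6 and occupies 4 bytes.
Bytes at offsets 6..9: 6E 49 40 99.
In little-endian order the low byte comes first in memory.
Reassemble most-significant byte first: 99 40 49 6E → 0x9940496E.
0x9940496E = 2571127150.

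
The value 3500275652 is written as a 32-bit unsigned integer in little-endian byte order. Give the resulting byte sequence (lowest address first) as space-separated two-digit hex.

C4 F7 A1 D0

3500275652 in hexadecimal, padded to 32 bits, is 0xD0A1F7C4.
Split into bytes (most-significant first): D0 A1 F7 C4.
Little-endian stores the least-significant byte at the lowest address.
So at ascending addresses the bytes are C4 F7 A1 D0.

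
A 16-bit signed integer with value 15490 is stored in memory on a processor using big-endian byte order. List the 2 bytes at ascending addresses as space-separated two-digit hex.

15490 in hexadecimal, padded to 16 bits, is 0x3C82.
Split into bytes (most-significant first): 3C 82.
Big-endian: lowest address holds the most-significant byte.
So the memory order matches the most-significant-first order: 3C 82.

3C 82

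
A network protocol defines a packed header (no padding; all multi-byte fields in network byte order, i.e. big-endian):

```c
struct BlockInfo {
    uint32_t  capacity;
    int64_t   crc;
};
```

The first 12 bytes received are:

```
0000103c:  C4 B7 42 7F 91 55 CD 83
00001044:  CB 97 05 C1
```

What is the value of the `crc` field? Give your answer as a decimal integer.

-7974241599249513023

`crc` follows `capacity` (4 bytes), so it starts at byte offset 4 and occupies 8 bytes.
Bytes at offsets 4..11: 91 55 CD 83 CB 97 05 C1.
Big-endian stores the most-significant byte at the lowest address.
The bytes are already most-significant first: 0x9155CD83CB9705C1.
Top bit is set, so as a signed 64-bit value this is 0x9155CD83CB9705C1 − 2^64 = -7974241599249513023.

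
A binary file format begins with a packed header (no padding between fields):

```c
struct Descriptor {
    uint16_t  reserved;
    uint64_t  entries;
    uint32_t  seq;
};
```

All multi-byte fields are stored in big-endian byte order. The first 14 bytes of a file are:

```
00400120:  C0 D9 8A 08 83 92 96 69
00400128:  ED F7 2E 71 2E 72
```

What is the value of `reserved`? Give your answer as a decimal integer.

`reserved` is the first field, at byte offset 0, occupying 2 bytes.
Bytes at offsets 0..1: C0 D9.
Big-endian: lowest address holds the most-significant byte.
The bytes are already most-significant first: 0xC0D9.
0xC0D9 = 49369.

49369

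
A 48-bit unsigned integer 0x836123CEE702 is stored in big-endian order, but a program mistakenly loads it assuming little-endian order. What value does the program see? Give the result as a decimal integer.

Stored big-endian, the bytes at ascending addresses are 83 61 23 CE E7 02.
Read back as little-endian, the first byte is least significant, giving 0x02E7CE236183.
0x02E7CE236183 = 3194619126147.

3194619126147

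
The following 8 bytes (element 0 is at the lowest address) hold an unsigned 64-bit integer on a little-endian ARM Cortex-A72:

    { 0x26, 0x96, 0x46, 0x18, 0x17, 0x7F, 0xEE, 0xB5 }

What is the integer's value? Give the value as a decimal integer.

13109555302490347046

Little-endian stores the least-significant byte at the lowest address.
Reassemble most-significant byte first: B5 EE 7F 17 18 46 96 26 → 0xB5EE7F1718469626.
0xB5EE7F1718469626 = 13109555302490347046.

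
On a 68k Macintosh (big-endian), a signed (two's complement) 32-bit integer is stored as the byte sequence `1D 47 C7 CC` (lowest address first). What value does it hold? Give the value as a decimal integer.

491243468

In big-endian order the high byte comes first in memory.
The bytes are already most-significant first: 0x1D47C7CC.
0x1D47C7CC = 491243468.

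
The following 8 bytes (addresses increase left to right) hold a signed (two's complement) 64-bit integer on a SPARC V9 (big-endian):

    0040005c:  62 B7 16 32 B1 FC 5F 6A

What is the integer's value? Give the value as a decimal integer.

7113178543445270378

Big-endian stores the most-significant byte at the lowest address.
The bytes are already most-significant first: 0x62B71632B1FC5F6A.
0x62B71632B1FC5F6A = 7113178543445270378.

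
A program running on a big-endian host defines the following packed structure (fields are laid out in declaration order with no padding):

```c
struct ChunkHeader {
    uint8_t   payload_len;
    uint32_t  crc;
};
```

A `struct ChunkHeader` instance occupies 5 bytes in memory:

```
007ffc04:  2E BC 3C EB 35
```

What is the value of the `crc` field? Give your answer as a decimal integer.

3158108981

`crc` follows `payload_len` (1 byte), so it starts at byte offset 1 and occupies 4 bytes.
Bytes at offsets 1..4: BC 3C EB 35.
In big-endian order the high byte comes first in memory.
The bytes are already most-significant first: 0xBC3CEB35.
0xBC3CEB35 = 3158108981.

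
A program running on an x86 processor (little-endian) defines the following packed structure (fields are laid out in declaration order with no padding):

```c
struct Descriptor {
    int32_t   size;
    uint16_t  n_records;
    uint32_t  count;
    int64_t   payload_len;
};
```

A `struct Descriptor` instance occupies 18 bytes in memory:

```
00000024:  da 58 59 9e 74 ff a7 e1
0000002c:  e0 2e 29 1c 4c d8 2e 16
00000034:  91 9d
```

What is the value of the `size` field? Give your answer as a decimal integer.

-1638311718

`size` is the first field, at byte offset 0, occupying 4 bytes.
Bytes at offsets 0..3: DA 58 59 9E.
In little-endian order the low byte comes first in memory.
Reassemble most-significant byte first: 9E 59 58 DA → 0x9E5958DA.
Top bit is set, so as a signed 32-bit value this is 0x9E5958DA − 2^32 = -1638311718.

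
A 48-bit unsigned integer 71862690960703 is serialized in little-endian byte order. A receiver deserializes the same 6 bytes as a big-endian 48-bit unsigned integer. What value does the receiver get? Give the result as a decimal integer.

70184779275073

71862690960703 in 48-bit hexadecimal is 0x415BD62AD53F.
Stored little-endian, the bytes at ascending addresses are 3F D5 2A D6 5B 41.
Read back as big-endian, the last byte is least significant, giving 0x3FD52AD65B41.
0x3FD52AD65B41 = 70184779275073.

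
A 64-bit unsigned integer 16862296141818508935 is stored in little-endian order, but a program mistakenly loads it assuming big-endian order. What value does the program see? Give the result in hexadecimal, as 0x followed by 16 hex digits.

0x8736882E00E902EA

16862296141818508935 in 64-bit hexadecimal is 0xEA02E9002E883687.
Stored little-endian, the bytes at ascending addresses are 87 36 88 2E 00 E9 02 EA.
Read back as big-endian, the last byte is least significant, giving 0x8736882E00E902EA.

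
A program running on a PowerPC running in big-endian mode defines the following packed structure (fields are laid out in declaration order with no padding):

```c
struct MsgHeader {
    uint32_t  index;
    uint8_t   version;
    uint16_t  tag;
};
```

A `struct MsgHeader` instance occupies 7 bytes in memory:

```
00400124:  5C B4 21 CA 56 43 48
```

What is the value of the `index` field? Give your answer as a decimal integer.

1555309002

`index` is the first field, at byte offset 0, occupying 4 bytes.
Bytes at offsets 0..3: 5C B4 21 CA.
In big-endian order the high byte comes first in memory.
The bytes are already most-significant first: 0x5CB421CA.
0x5CB421CA = 1555309002.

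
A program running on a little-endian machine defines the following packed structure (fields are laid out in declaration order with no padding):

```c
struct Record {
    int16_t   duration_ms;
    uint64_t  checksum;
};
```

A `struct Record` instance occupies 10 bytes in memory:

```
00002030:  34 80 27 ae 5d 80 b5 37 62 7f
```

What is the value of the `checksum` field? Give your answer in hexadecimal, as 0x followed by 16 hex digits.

0x7F6237B5805DAE27

`checksum` follows `duration_ms` (2 bytes), so it starts at byte offset 2 and occupies 8 bytes.
Bytes at offsets 2..9: 27 AE 5D 80 B5 37 62 7F.
Little-endian: lowest address holds the least-significant byte.
Reassemble most-significant byte first: 7F 62 37 B5 80 5D AE 27 → 0x7F6237B5805DAE27.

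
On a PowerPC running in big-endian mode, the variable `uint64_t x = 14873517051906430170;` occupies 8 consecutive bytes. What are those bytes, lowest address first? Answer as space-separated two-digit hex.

CE 69 58 F4 97 99 14 DA

14873517051906430170 in hexadecimal, padded to 64 bits, is 0xCE6958F4979914DA.
Split into bytes (most-significant first): CE 69 58 F4 97 99 14 DA.
Big-endian: lowest address holds the most-significant byte.
So the memory order matches the most-significant-first order: CE 69 58 F4 97 99 14 DA.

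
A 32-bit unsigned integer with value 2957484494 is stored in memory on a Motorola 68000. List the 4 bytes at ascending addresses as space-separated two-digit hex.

B0 47 A1 CE

2957484494 in hexadecimal, padded to 32 bits, is 0xB047A1CE.
Split into bytes (most-significant first): B0 47 A1 CE.
Big-endian stores the most-significant byte at the lowest address.
So the memory order matches the most-significant-first order: B0 47 A1 CE.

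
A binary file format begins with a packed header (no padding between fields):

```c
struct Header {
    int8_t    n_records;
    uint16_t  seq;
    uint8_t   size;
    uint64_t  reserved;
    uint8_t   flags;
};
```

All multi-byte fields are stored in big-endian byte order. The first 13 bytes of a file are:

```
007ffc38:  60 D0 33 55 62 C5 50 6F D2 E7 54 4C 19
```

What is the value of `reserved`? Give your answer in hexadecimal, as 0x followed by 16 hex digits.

`reserved` follows `n_records` (1 B), `seq` (2 B), `size` (1 B), so it starts at offset 1 + 2 + 1 = 4 and occupies 8 bytes.
Bytes at offsets 4..11: 62 C5 50 6F D2 E7 54 4C.
Big-endian: lowest address holds the most-significant byte.
The bytes are already most-significant first: 0x62C5506FD2E7544C.

0x62C5506FD2E7544C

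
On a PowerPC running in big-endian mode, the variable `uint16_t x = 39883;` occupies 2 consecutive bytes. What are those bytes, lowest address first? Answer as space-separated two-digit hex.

39883 in hexadecimal, padded to 16 bits, is 0x9BCB.
Split into bytes (most-significant first): 9B CB.
In big-endian order the high byte comes first in memory.
So the memory order matches the most-significant-first order: 9B CB.

9B CB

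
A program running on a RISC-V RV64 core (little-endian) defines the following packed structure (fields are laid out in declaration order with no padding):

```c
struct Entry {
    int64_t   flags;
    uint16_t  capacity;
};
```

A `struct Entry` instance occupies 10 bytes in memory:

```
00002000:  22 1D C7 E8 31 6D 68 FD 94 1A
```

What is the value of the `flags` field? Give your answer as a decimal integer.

-186779323409687262

`flags` is the first field, at byte offset 0, occupying 8 bytes.
Bytes at offsets 0..7: 22 1D C7 E8 31 6D 68 FD.
Little-endian stores the least-significant byte at the lowest address.
Reassemble most-significant byte first: FD 68 6D 31 E8 C7 1D 22 → 0xFD686D31E8C71D22.
Top bit is set, so as a signed 64-bit value this is 0xFD686D31E8C71D22 − 2^64 = -186779323409687262.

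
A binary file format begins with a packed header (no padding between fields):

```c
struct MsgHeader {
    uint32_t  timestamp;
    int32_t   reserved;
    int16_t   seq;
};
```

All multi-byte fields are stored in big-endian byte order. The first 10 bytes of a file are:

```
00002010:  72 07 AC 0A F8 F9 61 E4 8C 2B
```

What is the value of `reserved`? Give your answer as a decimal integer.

`reserved` follows `timestamp` (4 bytes), so it starts at byte offset 4 and occupies 4 bytes.
Bytes at offsets 4..7: F8 F9 61 E4.
Big-endian: lowest address holds the most-significant byte.
The bytes are already most-significant first: 0xF8F961E4.
Top bit is set, so as a signed 32-bit value this is 0xF8F961E4 − 2^32 = -117874204.

-117874204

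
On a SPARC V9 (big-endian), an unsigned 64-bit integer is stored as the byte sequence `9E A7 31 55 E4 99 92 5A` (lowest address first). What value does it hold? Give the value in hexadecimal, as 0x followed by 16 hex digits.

Big-endian stores the most-significant byte at the lowest address.
The bytes are already most-significant first: 0x9EA73155E499925A.

0x9EA73155E499925A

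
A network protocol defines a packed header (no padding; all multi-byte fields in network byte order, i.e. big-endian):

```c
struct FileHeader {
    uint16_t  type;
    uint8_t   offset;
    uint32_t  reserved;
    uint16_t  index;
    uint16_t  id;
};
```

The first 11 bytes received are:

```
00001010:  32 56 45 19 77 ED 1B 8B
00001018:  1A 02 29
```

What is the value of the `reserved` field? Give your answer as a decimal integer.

427289883

`reserved` follows `type` (2 B), `offset` (1 B), so it starts at offset 2 + 1 = 3 and occupies 4 bytes.
Bytes at offsets 3..6: 19 77 ED 1B.
Big-endian: lowest address holds the most-significant byte.
The bytes are already most-significant first: 0x1977ED1B.
0x1977ED1B = 427289883.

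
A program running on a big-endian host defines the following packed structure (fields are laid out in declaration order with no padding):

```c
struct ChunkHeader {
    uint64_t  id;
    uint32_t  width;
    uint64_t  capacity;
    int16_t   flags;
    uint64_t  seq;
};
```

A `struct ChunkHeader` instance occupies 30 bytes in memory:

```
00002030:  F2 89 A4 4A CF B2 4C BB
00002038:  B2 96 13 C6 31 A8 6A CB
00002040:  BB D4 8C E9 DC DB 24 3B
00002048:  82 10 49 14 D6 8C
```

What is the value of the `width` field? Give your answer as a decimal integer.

`width` follows `id` (8 bytes), so it starts at byte offset 8 and occupies 4 bytes.
Bytes at offsets 8..11: B2 96 13 C6.
In big-endian order the high byte comes first in memory.
The bytes are already most-significant first: 0xB29613C6.
0xB29613C6 = 2996179910.

2996179910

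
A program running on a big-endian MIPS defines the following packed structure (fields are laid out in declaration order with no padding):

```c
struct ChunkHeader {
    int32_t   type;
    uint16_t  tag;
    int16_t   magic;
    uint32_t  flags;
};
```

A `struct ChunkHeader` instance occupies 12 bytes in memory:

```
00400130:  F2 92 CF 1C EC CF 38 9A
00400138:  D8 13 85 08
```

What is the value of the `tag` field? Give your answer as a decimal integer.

`tag` follows `type` (4 bytes), so it starts at byte offset 4 and occupies 2 bytes.
Bytes at offsets 4..5: EC CF.
Big-endian: lowest address holds the most-significant byte.
The bytes are already most-significant first: 0xECCF.
0xECCF = 60623.

60623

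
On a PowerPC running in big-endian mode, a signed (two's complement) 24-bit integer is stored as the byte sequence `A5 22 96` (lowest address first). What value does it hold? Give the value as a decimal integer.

-5954922

Big-endian: lowest address holds the most-significant byte.
The bytes are already most-significant first: 0xA52296.
Top bit is set, so as a signed 24-bit value this is 0xA52296 − 2^24 = -5954922.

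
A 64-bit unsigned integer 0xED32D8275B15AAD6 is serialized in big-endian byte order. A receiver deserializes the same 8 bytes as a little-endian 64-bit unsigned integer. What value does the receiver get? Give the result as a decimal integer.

15468199351412077293

Stored big-endian, the bytes at ascending addresses are ED 32 D8 27 5B 15 AA D6.
Read back as little-endian, the first byte is least significant, giving 0xD6AA155B27D832ED.
0xD6AA155B27D832ED = 15468199351412077293.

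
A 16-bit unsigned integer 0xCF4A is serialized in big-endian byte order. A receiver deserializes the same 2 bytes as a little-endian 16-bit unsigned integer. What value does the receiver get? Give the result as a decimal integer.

Stored big-endian, the bytes at ascending addresses are CF 4A.
Read back as little-endian, the first byte is least significant, giving 0x4ACF.
0x4ACF = 19151.

19151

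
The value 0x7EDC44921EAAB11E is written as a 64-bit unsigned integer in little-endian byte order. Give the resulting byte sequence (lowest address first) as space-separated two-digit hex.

Split into bytes (most-significant first): 7E DC 44 92 1E AA B1 1E.
Little-endian stores the least-significant byte at the lowest address.
So at ascending addresses the bytes are 1E B1 AA 1E 92 44 DC 7E.

1E B1 AA 1E 92 44 DC 7E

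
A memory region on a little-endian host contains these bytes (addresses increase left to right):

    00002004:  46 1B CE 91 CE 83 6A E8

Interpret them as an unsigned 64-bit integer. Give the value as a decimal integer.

In little-endian order the low byte comes first in memory.
Reassemble most-significant byte first: E8 6A 83 CE 91 CE 1B 46 → 0xE86A83CE91CE1B46.
0xE86A83CE91CE1B46 = 16747343087563316038.

16747343087563316038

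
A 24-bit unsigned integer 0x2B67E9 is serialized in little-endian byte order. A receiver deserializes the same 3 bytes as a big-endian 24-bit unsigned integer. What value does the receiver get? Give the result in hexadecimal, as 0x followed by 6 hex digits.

Stored little-endian, the bytes at ascending addresses are E9 67 2B.
Read back as big-endian, the last byte is least significant, giving 0xE9672B.

0xE9672B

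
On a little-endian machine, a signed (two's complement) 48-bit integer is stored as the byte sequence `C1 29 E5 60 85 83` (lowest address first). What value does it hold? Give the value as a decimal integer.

-136866097190463

Little-endian stores the least-significant byte at the lowest address.
Reassemble most-significant byte first: 83 85 60 E5 29 C1 → 0x838560E529C1.
Top bit is set, so as a signed 48-bit value this is 0x838560E529C1 − 2^48 = -136866097190463.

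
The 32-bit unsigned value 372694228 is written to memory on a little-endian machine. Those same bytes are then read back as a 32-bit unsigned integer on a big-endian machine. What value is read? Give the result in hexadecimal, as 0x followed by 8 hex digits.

372694228 in 32-bit hexadecimal is 0x1636DCD4.
Stored little-endian, the bytes at ascending addresses are D4 DC 36 16.
Read back as big-endian, the last byte is least significant, giving 0xD4DC3616.

0xD4DC3616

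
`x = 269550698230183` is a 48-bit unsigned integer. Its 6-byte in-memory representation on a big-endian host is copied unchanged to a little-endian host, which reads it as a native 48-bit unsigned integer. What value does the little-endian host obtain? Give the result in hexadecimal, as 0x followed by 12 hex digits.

0xA7F19DA927F5

269550698230183 in 48-bit hexadecimal is 0xF527A99DF1A7.
Stored big-endian, the bytes at ascending addresses are F5 27 A9 9D F1 A7.
Read back as little-endian, the first byte is least significant, giving 0xA7F19DA927F5.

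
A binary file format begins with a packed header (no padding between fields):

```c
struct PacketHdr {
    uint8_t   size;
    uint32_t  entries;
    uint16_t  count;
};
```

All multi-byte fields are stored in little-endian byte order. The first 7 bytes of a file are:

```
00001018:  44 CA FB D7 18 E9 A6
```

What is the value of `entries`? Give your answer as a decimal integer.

416807882

`entries` follows `size` (1 byte), so it starts at byte offset 1 and occupies 4 bytes.
Bytes at offsets 1..4: CA FB D7 18.
Little-endian stores the least-significant byte at the lowest address.
Reassemble most-significant byte first: 18 D7 FB CA → 0x18D7FBCA.
0x18D7FBCA = 416807882.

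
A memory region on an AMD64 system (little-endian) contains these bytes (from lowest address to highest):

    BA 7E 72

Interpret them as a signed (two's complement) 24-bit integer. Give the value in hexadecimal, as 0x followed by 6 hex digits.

0x727EBA

In little-endian order the low byte comes first in memory.
Reassemble most-significant byte first: 72 7E BA → 0x727EBA.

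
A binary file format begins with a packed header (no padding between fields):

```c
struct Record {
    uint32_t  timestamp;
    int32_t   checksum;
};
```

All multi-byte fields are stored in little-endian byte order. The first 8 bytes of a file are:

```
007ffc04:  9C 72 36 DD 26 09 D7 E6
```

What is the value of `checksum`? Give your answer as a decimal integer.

`checksum` follows `timestamp` (4 bytes), so it starts at byte offset 4 and occupies 4 bytes.
Bytes at offsets 4..7: 26 09 D7 E6.
Little-endian: lowest address holds the least-significant byte.
Reassemble most-significant byte first: E6 D7 09 26 → 0xE6D70926.
Top bit is set, so as a signed 32-bit value this is 0xE6D70926 − 2^32 = -422115034.

-422115034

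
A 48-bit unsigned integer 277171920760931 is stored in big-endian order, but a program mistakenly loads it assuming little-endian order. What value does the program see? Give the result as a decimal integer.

109886203303676

277171920760931 in 48-bit hexadecimal is 0xFC161DE0F063.
Stored big-endian, the bytes at ascending addresses are FC 16 1D E0 F0 63.
Read back as little-endian, the first byte is least significant, giving 0x63F0E01D16FC.
0x63F0E01D16FC = 109886203303676.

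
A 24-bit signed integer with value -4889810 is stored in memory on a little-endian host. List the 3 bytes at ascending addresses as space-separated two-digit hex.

Two's complement of -4889810 in 24 bits: 4889810 = 0x4A9CD2; invert → 0xB5632D; add 1 → 0xB5632E.
Split into bytes (most-significant first): B5 63 2E.
Little-endian: lowest address holds the least-significant byte.
So at ascending addresses the bytes are 2E 63 B5.

2E 63 B5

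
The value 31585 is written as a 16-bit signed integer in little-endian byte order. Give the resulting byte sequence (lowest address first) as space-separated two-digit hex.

31585 in hexadecimal, padded to 16 bits, is 0x7B61.
Split into bytes (most-significant first): 7B 61.
Little-endian: lowest address holds the least-significant byte.
So at ascending addresses the bytes are 61 7B.

61 7B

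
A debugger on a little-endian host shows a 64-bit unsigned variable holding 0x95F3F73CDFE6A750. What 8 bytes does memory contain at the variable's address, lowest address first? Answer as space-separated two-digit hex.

50 A7 E6 DF 3C F7 F3 95

Split into bytes (most-significant first): 95 F3 F7 3C DF E6 A7 50.
In little-endian order the low byte comes first in memory.
So at ascending addresses the bytes are 50 A7 E6 DF 3C F7 F3 95.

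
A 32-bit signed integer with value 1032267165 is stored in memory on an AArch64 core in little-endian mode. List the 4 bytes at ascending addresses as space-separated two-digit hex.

9D 25 87 3D

1032267165 in hexadecimal, padded to 32 bits, is 0x3D87259D.
Split into bytes (most-significant first): 3D 87 25 9D.
Little-endian: lowest address holds the least-significant byte.
So at ascending addresses the bytes are 9D 25 87 3D.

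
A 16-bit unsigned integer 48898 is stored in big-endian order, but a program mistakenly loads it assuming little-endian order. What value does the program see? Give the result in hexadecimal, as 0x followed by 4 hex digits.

48898 in 16-bit hexadecimal is 0xBF02.
Stored big-endian, the bytes at ascending addresses are BF 02.
Read back as little-endian, the first byte is least significant, giving 0x02BF.

0x02BF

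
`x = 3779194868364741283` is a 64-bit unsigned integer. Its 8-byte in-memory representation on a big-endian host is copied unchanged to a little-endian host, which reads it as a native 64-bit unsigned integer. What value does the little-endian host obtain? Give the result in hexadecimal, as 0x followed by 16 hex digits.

3779194868364741283 in 64-bit hexadecimal is 0x347265B5B1DC0AA3.
Stored big-endian, the bytes at ascending addresses are 34 72 65 B5 B1 DC 0A A3.
Read back as little-endian, the first byte is least significant, giving 0xA30ADCB1B5657234.

0xA30ADCB1B5657234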